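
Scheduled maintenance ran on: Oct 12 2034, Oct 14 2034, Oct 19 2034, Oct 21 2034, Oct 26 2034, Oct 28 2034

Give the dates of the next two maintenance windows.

Nov 2 2034, Nov 4 2034

Gaps: 2, 5, 2, 5, 2 days — not constant, but cyclic with period 2.
The events fall on every Thursday and Saturday.
The following Thursday is Nov 2 2034.
The following Saturday is Nov 4 2034.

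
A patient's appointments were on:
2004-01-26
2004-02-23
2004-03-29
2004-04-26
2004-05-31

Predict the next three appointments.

All Mondays; the gaps (28, 35, 28, 35) vary with month length.
This is the last Monday of each month.
Last Monday of June 2004: 2004-06-28.
July 2004 ends with Monday 2004-07-26.
Last Monday of August 2004: 2004-08-30.

2004-06-28, 2004-07-26, 2004-08-30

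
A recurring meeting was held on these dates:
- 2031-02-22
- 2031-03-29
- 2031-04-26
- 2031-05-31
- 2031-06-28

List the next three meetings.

Every date is a Saturday; gaps 35, 28, 35, 28 days.
Each is the last Saturday of its month (at least one falls on the 29th or later, ruling out '4th Saturday').
Last Saturday of July 2031: 2031-07-26.
Last Saturday of August 2031: 2031-08-30.
Last Saturday of September 2031: 2031-09-27.

2031-07-26, 2031-08-30, 2031-09-27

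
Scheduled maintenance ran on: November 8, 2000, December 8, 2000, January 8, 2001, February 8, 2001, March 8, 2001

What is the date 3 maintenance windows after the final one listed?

Gaps: 30, 31, 31, 28 days — not constant. Every event is on the 8th of the month.
Pattern: the 8th of each month.
Next: April 2001 → April 8, 2001.
May 2001: May 8, 2001.
Next: June 2001 → June 8, 2001.

June 8, 2001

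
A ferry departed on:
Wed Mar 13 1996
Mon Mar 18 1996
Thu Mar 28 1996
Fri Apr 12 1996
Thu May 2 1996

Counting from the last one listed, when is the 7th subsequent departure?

Thu Feb 6 1997

Gaps: 5, 10, 15, 20 days — each gap is 5 larger than the previous one.
Next gap: 25 days. Thu May 2 1996 + 25 days = Mon May 27 1996.
Next gap: 30 days. Mon May 27 1996 + 30 days = Wed Jun 26 1996.
Next gap: 35 days. Wed Jun 26 1996 + 35 days = Wed Jul 31 1996.
Next gap: 40 days. Wed Jul 31 1996 + 40 days = Mon Sep 9 1996.
Next gap: 45 days. Mon Sep 9 1996 + 45 days = Thu Oct 24 1996.
Next gap: 50 days. Thu Oct 24 1996 + 50 days = Fri Dec 13 1996.
Next gap: 55 days. Fri Dec 13 1996 + 55 days = Thu Feb 6 1997.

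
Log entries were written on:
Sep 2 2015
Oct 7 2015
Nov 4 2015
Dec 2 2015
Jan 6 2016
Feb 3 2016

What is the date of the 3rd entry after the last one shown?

Gaps: 35, 28, 28, 35, 28 days — a mix of 28 and 35. Every date is a Wednesday.
Each is the 1st Wednesday of its month.
1st Wednesday of March 2016: Mar 2 2016.
1st Wednesday of April 2016: Apr 6 2016.
May 2016 — 1st Wednesday is May 4 2016.

May 4 2016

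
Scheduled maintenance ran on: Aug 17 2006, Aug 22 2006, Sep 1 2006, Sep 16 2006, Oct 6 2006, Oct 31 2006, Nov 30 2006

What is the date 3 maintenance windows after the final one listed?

Mar 30 2007

The spacing grows by 5 each time: 5, 10, 15, 20, 25, 30 days.
Next gap: 35 days. Nov 30 2006 + 35 days = Jan 4 2007.
Next gap: 40 days. Jan 4 2007 + 40 days = Feb 13 2007.
Next gap: 45 days. Feb 13 2007 + 45 days = Mar 30 2007.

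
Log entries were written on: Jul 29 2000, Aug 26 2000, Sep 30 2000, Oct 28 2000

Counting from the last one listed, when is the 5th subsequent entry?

These are Saturdays with 28, 35, 28-day gaps.
Each is the final Saturday of its month — Jul 29 2000 is past the 28th, so '4th Saturday' doesn't fit.
November 2000 ends with Saturday Nov 25 2000.
Last Saturday of December 2000: Dec 30 2000.
January 2001 ends with Saturday Jan 27 2001.
Last Saturday of February 2001: Feb 24 2001.
March 2001 ends with Saturday Mar 31 2001.

Mar 31 2001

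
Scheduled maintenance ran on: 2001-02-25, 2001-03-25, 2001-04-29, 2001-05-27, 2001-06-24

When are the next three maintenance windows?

All Sundays; the gaps (28, 35, 28, 28) vary with month length.
This is the last Sunday of each month.
Last Sunday of July 2001: 2001-07-29.
Last Sunday of August 2001: 2001-08-26.
September 2001 ends with Sunday 2001-09-30.

2001-07-29, 2001-08-26, 2001-09-30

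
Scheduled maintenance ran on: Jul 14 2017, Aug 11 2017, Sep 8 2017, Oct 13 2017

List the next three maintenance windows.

Nov 10 2017, Dec 8 2017, Jan 12 2018

Gaps: 28, 28, 35 days — a mix of 28 and 35. Every date is a Friday.
Each is the 2nd Friday of its month.
2nd Friday of November 2017: Nov 10 2017.
December 2017 — 2nd Friday is Dec 8 2017.
2nd Friday of January 2018: Jan 12 2018.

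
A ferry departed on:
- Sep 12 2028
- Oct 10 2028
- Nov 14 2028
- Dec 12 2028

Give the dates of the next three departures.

Gaps: 28, 35, 28 days — a mix of 28 and 35. Every date is a Tuesday.
Each is the 2nd Tuesday of its month.
January 2029 — 2nd Tuesday is Jan 9 2029.
February 2029 — 2nd Tuesday is Feb 13 2029.
March 2029 — 2nd Tuesday is Mar 13 2029.

Jan 9 2029, Feb 13 2029, Mar 13 2029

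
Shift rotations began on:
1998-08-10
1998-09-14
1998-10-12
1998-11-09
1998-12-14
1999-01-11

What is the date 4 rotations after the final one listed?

These are Mondays at 28- or 35-day spacing (35, 28, 28, 35, 28).
The pattern: 2nd Monday of the month.
February 1999 — 2nd Monday is 1999-02-08.
2nd Monday of March 1999: 1999-03-08.
2nd Monday of April 1999: 1999-04-12.
2nd Monday of May 1999: 1999-05-10.

1999-05-10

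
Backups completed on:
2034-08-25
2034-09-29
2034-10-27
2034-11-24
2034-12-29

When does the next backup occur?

2035-01-26

Every date is a Friday; gaps 35, 28, 28, 35 days.
Each is the last Friday of its month (at least one falls on the 29th or later, ruling out '4th Friday').
Last Friday of January 2035: 2035-01-26.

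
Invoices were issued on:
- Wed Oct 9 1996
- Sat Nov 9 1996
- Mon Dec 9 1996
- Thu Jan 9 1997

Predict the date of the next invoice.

Sun Feb 9 1997

Each date is the 9th; the gaps (31, 30, 31) track the month lengths.
The rule is the 9th of each month.
February 1997: Sun Feb 9 1997.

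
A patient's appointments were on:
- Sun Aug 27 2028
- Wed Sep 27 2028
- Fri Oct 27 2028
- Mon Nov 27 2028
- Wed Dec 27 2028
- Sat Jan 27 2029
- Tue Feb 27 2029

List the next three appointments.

Each date is the 27th; the gaps (31, 30, 31, 30, 31, 31) track the month lengths.
The rule is the 27th of each month.
Next: March 2029 → Tue Mar 27 2029.
Next: April 2029 → Fri Apr 27 2029.
May 2029: Sun May 27 2029.

Tue Mar 27 2029, Fri Apr 27 2029, Sun May 27 2029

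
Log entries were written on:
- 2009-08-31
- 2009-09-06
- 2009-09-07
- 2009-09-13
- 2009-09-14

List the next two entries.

The gap pattern 6, 1, 6, 1 repeats every 2 events.
These are the Mondays and Sundays of each week.
The following Sunday is 2009-09-20.
Next Monday: 2009-09-21.

2009-09-20, 2009-09-21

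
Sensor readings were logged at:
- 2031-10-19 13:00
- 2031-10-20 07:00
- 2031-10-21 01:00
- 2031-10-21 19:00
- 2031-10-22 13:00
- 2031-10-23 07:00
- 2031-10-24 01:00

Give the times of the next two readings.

2031-10-24 19:00, 2031-10-25 13:00

The interval is a steady 18 hours (18, 18, 18, 18, 18, 18).
2031-10-24 01:00 + 18 h = 2031-10-24 19:00.
2031-10-24 19:00 + 18 h = 2031-10-25 13:00.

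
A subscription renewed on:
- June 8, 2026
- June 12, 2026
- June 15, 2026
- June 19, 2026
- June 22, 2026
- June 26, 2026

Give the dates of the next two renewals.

Gaps: 4, 3, 4, 3, 4 days — not constant, but cyclic with period 2.
The events fall on every Monday and Friday.
The following Monday is June 29, 2026.
The following Friday is July 3, 2026.

June 29, 2026; July 3, 2026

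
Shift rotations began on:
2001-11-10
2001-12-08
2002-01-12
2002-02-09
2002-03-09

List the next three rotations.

2002-04-13, 2002-05-11, 2002-06-08

These are Saturdays at 28- or 35-day spacing (28, 35, 28, 28).
The pattern: 2nd Saturday of the month.
2nd Saturday of April 2002: 2002-04-13.
May 2002 — 2nd Saturday is 2002-05-11.
June 2002 — 2nd Saturday is 2002-06-08.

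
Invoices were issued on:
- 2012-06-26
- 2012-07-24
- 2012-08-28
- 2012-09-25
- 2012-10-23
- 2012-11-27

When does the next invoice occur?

All dates are Tuesdays, 28, 35, 28, 28, 35 days apart.
Specifically, the 4th Tuesday of each month.
December 2012 — 4th Tuesday is 2012-12-25.

2012-12-25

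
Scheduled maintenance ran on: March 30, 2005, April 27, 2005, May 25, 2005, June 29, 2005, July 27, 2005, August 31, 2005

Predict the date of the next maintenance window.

September 28, 2005

All Wednesdays; the gaps (28, 28, 35, 28, 35) vary with month length.
This is the last Wednesday of each month.
September 2005 ends with Wednesday September 28, 2005.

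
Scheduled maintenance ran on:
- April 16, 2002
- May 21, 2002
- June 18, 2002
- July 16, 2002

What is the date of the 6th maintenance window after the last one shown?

These are Tuesdays at 28- or 35-day spacing (35, 28, 28).
The pattern: 3rd Tuesday of the month.
3rd Tuesday of August 2002: August 20, 2002.
September 2002 — 3rd Tuesday is September 17, 2002.
3rd Tuesday of October 2002: October 15, 2002.
3rd Tuesday of November 2002: November 19, 2002.
December 2002 — 3rd Tuesday is December 17, 2002.
3rd Tuesday of January 2003: January 21, 2003.

January 21, 2003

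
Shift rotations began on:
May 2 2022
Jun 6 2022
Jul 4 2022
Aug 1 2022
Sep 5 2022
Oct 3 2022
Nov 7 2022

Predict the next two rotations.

All dates are Mondays, 35, 28, 28, 35, 28, 35 days apart.
Specifically, the 1st Monday of each month.
December 2022 — 1st Monday is Dec 5 2022.
1st Monday of January 2023: Jan 2 2023.

Dec 5 2022, Jan 2 2023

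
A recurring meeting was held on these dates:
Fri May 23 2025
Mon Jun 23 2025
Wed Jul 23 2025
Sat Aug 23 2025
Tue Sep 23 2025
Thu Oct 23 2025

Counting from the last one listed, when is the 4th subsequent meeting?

Each date is the 23rd; the gaps (31, 30, 31, 31, 30) track the month lengths.
The rule is the 23rd of each month.
Next: November 2025 → Sun Nov 23 2025.
Next: December 2025 → Tue Dec 23 2025.
Next: January 2026 → Fri Jan 23 2026.
February 2026: Mon Feb 23 2026.

Mon Feb 23 2026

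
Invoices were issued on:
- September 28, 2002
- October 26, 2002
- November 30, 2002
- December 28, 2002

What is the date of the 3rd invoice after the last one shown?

March 29, 2003

Every date is a Saturday; gaps 28, 35, 28 days.
Each is the last Saturday of its month (at least one falls on the 29th or later, ruling out '4th Saturday').
January 2003 ends with Saturday January 25, 2003.
Last Saturday of February 2003: February 22, 2003.
March 2003 ends with Saturday March 29, 2003.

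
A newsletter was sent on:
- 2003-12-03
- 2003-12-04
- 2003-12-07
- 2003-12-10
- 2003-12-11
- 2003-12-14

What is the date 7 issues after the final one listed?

Every event lands on a Wednesday or Thursday or Sunday (gaps cycle 1, 3, 3, 1, 3).
So the schedule is: every Wednesday, Thursday and Sunday.
Next Wednesday: 2003-12-17.
The following Thursday is 2003-12-18.
Next Sunday: 2003-12-21.
Next Wednesday: 2003-12-24.
Next Thursday: 2003-12-25.
Next Sunday: 2003-12-28.
The following Wednesday is 2003-12-31.

2003-12-31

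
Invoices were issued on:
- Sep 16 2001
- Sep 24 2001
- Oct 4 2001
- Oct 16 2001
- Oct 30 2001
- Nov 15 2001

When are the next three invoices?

Dec 3 2001, Dec 23 2001, Jan 14 2002

Gaps: 8, 10, 12, 14, 16 days — each gap is 2 larger than the previous one.
Next gap: 18 days. Nov 15 2001 + 18 days = Dec 3 2001.
Next gap: 20 days. Dec 3 2001 + 20 days = Dec 23 2001.
Next gap: 22 days. Dec 23 2001 + 22 days = Jan 14 2002.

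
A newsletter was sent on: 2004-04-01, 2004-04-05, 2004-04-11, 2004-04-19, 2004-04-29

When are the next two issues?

2004-05-11, 2004-05-25

Gaps: 4, 6, 8, 10 days — each gap is 2 larger than the previous one.
Next gap: 12 days. 2004-04-29 + 12 days = 2004-05-11.
Next gap: 14 days. 2004-05-11 + 14 days = 2004-05-25.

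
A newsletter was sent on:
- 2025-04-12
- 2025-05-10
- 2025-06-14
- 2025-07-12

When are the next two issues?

2025-08-09, 2025-09-13

These are Saturdays at 28- or 35-day spacing (28, 35, 28).
The pattern: 2nd Saturday of the month.
2nd Saturday of August 2025: 2025-08-09.
2nd Saturday of September 2025: 2025-09-13.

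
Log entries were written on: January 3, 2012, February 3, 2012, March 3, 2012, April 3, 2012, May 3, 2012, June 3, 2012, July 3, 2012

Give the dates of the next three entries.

Gaps: 31, 29, 31, 30, 31, 30 days — not constant. Every event is on the 3rd of the month.
Pattern: the 3rd of each month.
Next: August 2012 → August 3, 2012.
September 2012: September 3, 2012.
Next: October 2012 → October 3, 2012.

August 3, 2012; September 3, 2012; October 3, 2012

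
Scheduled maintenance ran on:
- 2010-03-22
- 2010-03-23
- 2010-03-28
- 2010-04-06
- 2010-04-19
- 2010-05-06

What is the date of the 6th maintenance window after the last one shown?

Gaps: 1, 5, 9, 13, 17 days — each gap is 4 larger than the previous one.
Next gap: 21 days. 2010-05-06 + 21 days = 2010-05-27.
Next gap: 25 days. 2010-05-27 + 25 days = 2010-06-21.
Next gap: 29 days. 2010-06-21 + 29 days = 2010-07-20.
Next gap: 33 days. 2010-07-20 + 33 days = 2010-08-22.
Next gap: 37 days. 2010-08-22 + 37 days = 2010-09-28.
Next gap: 41 days. 2010-09-28 + 41 days = 2010-11-08.

2010-11-08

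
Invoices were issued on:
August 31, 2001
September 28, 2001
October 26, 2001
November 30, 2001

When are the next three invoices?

Every date is a Friday; gaps 28, 28, 35 days.
Each is the last Friday of its month (at least one falls on the 29th or later, ruling out '4th Friday').
December 2001 ends with Friday December 28, 2001.
January 2002 ends with Friday January 25, 2002.
February 2002 ends with Friday February 22, 2002.

December 28, 2001; January 25, 2002; February 22, 2002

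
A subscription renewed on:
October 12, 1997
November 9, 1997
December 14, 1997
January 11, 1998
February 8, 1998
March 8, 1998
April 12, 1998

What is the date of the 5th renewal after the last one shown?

September 13, 1998

Gaps: 28, 35, 28, 28, 28, 35 days — a mix of 28 and 35. Every date is a Sunday.
Each is the 2nd Sunday of its month.
May 1998 — 2nd Sunday is May 10, 1998.
2nd Sunday of June 1998: June 14, 1998.
2nd Sunday of July 1998: July 12, 1998.
2nd Sunday of August 1998: August 9, 1998.
2nd Sunday of September 1998: September 13, 1998.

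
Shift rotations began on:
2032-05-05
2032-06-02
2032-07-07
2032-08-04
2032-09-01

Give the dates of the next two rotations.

2032-10-06, 2032-11-03

These are Wednesdays at 28- or 35-day spacing (28, 35, 28, 28).
The pattern: 1st Wednesday of the month.
October 2032 — 1st Wednesday is 2032-10-06.
November 2032 — 1st Wednesday is 2032-11-03.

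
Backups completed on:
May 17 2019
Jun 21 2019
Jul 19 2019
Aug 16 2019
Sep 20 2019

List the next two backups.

Gaps: 35, 28, 28, 35 days — a mix of 28 and 35. Every date is a Friday.
Each is the 3rd Friday of its month.
3rd Friday of October 2019: Oct 18 2019.
November 2019 — 3rd Friday is Nov 15 2019.

Oct 18 2019, Nov 15 2019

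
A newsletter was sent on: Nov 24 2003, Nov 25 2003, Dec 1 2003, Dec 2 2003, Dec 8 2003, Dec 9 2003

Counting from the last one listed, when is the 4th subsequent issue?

Every event lands on a Monday or Tuesday (gaps cycle 1, 6, 1, 6, 1).
So the schedule is: every Monday and Tuesday.
Next Monday: Dec 15 2003.
The following Tuesday is Dec 16 2003.
The following Monday is Dec 22 2003.
Next Tuesday: Dec 23 2003.

Dec 23 2003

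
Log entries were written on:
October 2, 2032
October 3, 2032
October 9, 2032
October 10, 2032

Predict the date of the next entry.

Gaps: 1, 6, 1 days — not constant, but cyclic with period 2.
The events fall on every Saturday and Sunday.
The following Saturday is October 16, 2032.

October 16, 2032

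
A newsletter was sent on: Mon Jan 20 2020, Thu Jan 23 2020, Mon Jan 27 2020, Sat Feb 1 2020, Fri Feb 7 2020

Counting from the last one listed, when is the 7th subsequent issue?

Gaps: 3, 4, 5, 6 days — each gap is 1 larger than the previous one.
Next gap: 7 days. Fri Feb 7 2020 + 7 days = Fri Feb 14 2020.
Next gap: 8 days. Fri Feb 14 2020 + 8 days = Sat Feb 22 2020.
Next gap: 9 days. Sat Feb 22 2020 + 9 days = Mon Mar 2 2020.
Next gap: 10 days. Mon Mar 2 2020 + 10 days = Thu Mar 12 2020.
Next gap: 11 days. Thu Mar 12 2020 + 11 days = Mon Mar 23 2020.
Next gap: 12 days. Mon Mar 23 2020 + 12 days = Sat Apr 4 2020.
Next gap: 13 days. Sat Apr 4 2020 + 13 days = Fri Apr 17 2020.

Fri Apr 17 2020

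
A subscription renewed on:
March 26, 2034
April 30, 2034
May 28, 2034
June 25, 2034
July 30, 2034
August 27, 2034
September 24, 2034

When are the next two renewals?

October 29, 2034; November 26, 2034

Every date is a Sunday; gaps 35, 28, 28, 35, 28, 28 days.
Each is the last Sunday of its month (at least one falls on the 29th or later, ruling out '4th Sunday').
Last Sunday of October 2034: October 29, 2034.
November 2034 ends with Sunday November 26, 2034.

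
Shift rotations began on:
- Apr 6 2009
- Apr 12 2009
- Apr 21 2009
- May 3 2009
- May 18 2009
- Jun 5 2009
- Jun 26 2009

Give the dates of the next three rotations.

Intervals are 6, 9, 12, 15, 18, 21 days — an arithmetic progression with common difference 3.
Next gap: 24 days. Jun 26 2009 + 24 days = Jul 20 2009.
Next gap: 27 days. Jul 20 2009 + 27 days = Aug 16 2009.
Next gap: 30 days. Aug 16 2009 + 30 days = Sep 15 2009.

Jul 20 2009, Aug 16 2009, Sep 15 2009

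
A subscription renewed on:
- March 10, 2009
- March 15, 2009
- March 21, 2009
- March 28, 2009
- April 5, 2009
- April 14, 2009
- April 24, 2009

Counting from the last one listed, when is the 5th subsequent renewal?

June 28, 2009

The spacing grows by 1 each time: 5, 6, 7, 8, 9, 10 days.
Next gap: 11 days. April 24, 2009 + 11 days = May 5, 2009.
Next gap: 12 days. May 5, 2009 + 12 days = May 17, 2009.
Next gap: 13 days. May 17, 2009 + 13 days = May 30, 2009.
Next gap: 14 days. May 30, 2009 + 14 days = June 13, 2009.
Next gap: 15 days. June 13, 2009 + 15 days = June 28, 2009.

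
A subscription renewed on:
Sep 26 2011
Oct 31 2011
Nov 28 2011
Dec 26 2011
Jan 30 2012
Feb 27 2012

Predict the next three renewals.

Mar 26 2012, Apr 30 2012, May 28 2012

Every date is a Monday; gaps 35, 28, 28, 35, 28 days.
Each is the last Monday of its month (at least one falls on the 29th or later, ruling out '4th Monday').
Last Monday of March 2012: Mar 26 2012.
April 2012 ends with Monday Apr 30 2012.
Last Monday of May 2012: May 28 2012.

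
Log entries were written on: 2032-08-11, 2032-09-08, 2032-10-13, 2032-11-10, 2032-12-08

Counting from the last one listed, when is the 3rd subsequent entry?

These are Wednesdays at 28- or 35-day spacing (28, 35, 28, 28).
The pattern: 2nd Wednesday of the month.
January 2033 — 2nd Wednesday is 2033-01-12.
2nd Wednesday of February 2033: 2033-02-09.
2nd Wednesday of March 2033: 2033-03-09.

2033-03-09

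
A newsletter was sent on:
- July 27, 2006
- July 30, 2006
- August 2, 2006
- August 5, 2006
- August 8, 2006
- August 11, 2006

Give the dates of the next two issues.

August 14, 2006; August 17, 2006

The spacing is 3, 3, 3, 3, 3 days — always 3 days.
August 11, 2006 + 3 days = August 14, 2006.
August 14, 2006 + 3 days = August 17, 2006.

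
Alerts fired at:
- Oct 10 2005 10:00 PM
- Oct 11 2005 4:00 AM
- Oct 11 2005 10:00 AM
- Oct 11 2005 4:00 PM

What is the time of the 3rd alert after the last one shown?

Spacing: 6, 6, 6 h — constant 6 h.
Oct 11 2005 4:00 PM + 6 h = Oct 11 2005 10:00 PM.
Oct 11 2005 10:00 PM + 6 h = Oct 12 2005 4:00 AM.
Oct 12 2005 4:00 AM + 6 h = Oct 12 2005 10:00 AM.

Oct 12 2005 10:00 AM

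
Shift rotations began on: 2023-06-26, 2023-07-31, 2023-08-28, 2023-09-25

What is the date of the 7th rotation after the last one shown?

All Mondays; the gaps (35, 28, 28) vary with month length.
This is the last Monday of each month.
October 2023 ends with Monday 2023-10-30.
Last Monday of November 2023: 2023-11-27.
December 2023 ends with Monday 2023-12-25.
January 2024 ends with Monday 2024-01-29.
Last Monday of February 2024: 2024-02-26.
March 2024 ends with Monday 2024-03-25.
April 2024 ends with Monday 2024-04-29.

2024-04-29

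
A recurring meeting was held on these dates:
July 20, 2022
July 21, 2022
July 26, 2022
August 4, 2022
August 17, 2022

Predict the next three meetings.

Intervals are 1, 5, 9, 13 days — an arithmetic progression with common difference 4.
Next gap: 17 days. August 17, 2022 + 17 days = September 3, 2022.
Next gap: 21 days. September 3, 2022 + 21 days = September 24, 2022.
Next gap: 25 days. September 24, 2022 + 25 days = October 19, 2022.

September 3, 2022; September 24, 2022; October 19, 2022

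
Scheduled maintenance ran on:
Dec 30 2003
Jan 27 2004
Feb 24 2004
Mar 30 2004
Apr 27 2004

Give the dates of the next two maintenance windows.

May 25 2004, Jun 29 2004

These are Tuesdays with 28, 28, 35, 28-day gaps.
Each is the final Tuesday of its month — Dec 30 2003 is past the 28th, so '4th Tuesday' doesn't fit.
May 2004 ends with Tuesday May 25 2004.
June 2004 ends with Tuesday Jun 29 2004.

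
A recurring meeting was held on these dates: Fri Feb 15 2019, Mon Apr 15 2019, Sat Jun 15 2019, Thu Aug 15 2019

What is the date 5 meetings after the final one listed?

Mon Jun 15 2020

The day-of-month is always 15 (59, 61, 61 days between events).
So this recurs on the 15th of every 2 months.
Next: October 2019 → Tue Oct 15 2019.
December 2019: Sun Dec 15 2019.
Next: February 2020 → Sat Feb 15 2020.
April 2020: Wed Apr 15 2020.
June 2020: Mon Jun 15 2020.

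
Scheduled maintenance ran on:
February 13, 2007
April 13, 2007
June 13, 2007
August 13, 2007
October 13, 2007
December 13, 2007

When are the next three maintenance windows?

February 13, 2008; April 13, 2008; June 13, 2008

The day-of-month is always 13 (59, 61, 61, 61, 61 days between events).
So this recurs on the 13th of every 2 months.
February 2008: February 13, 2008.
Next: April 2008 → April 13, 2008.
June 2008: June 13, 2008.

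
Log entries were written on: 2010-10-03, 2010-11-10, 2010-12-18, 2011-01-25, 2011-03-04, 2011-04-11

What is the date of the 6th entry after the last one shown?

The spacing is 38, 38, 38, 38, 38 days — always 38 days.
2011-04-11 + 38 days = 2011-05-19.
2011-05-19 + 38 days = 2011-06-26.
2011-06-26 + 38 days = 2011-08-03.
2011-08-03 + 38 days = 2011-09-10.
2011-09-10 + 38 days = 2011-10-18.
2011-10-18 + 38 days = 2011-11-25.

2011-11-25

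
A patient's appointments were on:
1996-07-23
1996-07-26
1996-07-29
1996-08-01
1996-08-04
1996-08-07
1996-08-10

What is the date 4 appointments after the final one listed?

Gaps between consecutive events: 3, 3, 3, 3, 3, 3 days — a constant 3-day interval.
1996-08-10 + 3 days = 1996-08-13.
1996-08-13 + 3 days = 1996-08-16.
1996-08-16 + 3 days = 1996-08-19.
1996-08-19 + 3 days = 1996-08-22.

1996-08-22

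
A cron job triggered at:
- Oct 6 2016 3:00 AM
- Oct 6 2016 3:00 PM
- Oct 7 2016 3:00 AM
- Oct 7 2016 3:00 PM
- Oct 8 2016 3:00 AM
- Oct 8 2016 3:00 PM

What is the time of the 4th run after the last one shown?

Oct 10 2016 3:00 PM

Spacing: 12, 12, 12, 12, 12 h — constant 12 h.
Oct 8 2016 3:00 PM + 12 h = Oct 9 2016 3:00 AM.
Oct 9 2016 3:00 AM + 12 h = Oct 9 2016 3:00 PM.
Oct 9 2016 3:00 PM + 12 h = Oct 10 2016 3:00 AM.
Oct 10 2016 3:00 AM + 12 h = Oct 10 2016 3:00 PM.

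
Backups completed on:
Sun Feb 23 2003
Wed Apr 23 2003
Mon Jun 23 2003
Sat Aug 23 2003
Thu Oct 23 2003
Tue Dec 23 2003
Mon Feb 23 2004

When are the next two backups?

Fri Apr 23 2004, Wed Jun 23 2004

Gaps: 59, 61, 61, 61, 61, 62 days — not constant. Every event is on the 23rd of the month.
Pattern: the 23rd of every 2 months.
April 2004: Fri Apr 23 2004.
Next: June 2004 → Wed Jun 23 2004.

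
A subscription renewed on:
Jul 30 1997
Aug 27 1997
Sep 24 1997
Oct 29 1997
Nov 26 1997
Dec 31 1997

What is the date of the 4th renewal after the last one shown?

Apr 29 1998

Every date is a Wednesday; gaps 28, 28, 35, 28, 35 days.
Each is the last Wednesday of its month (at least one falls on the 29th or later, ruling out '4th Wednesday').
Last Wednesday of January 1998: Jan 28 1998.
Last Wednesday of February 1998: Feb 25 1998.
Last Wednesday of March 1998: Mar 25 1998.
Last Wednesday of April 1998: Apr 29 1998.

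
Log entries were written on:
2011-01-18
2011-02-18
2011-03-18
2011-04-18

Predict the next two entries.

2011-05-18, 2011-06-18

Each date is the 18th; the gaps (31, 28, 31) track the month lengths.
The rule is the 18th of each month.
Next: May 2011 → 2011-05-18.
Next: June 2011 → 2011-06-18.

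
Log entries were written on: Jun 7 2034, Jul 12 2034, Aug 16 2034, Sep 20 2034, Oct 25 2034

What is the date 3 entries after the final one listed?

Feb 7 2035

The spacing is 35, 35, 35, 35 days — always 35 days.
Oct 25 2034 + 35 days = Nov 29 2034.
Nov 29 2034 + 35 days = Jan 3 2035.
Jan 3 2035 + 35 days = Feb 7 2035.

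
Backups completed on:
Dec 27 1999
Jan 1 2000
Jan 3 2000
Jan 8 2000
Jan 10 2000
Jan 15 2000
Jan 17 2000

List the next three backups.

Gaps: 5, 2, 5, 2, 5, 2 days — not constant, but cyclic with period 2.
The events fall on every Monday and Saturday.
The following Saturday is Jan 22 2000.
Next Monday: Jan 24 2000.
The following Saturday is Jan 29 2000.

Jan 22 2000, Jan 24 2000, Jan 29 2000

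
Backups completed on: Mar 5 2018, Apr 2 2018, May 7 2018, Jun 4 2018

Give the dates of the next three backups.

Jul 2 2018, Aug 6 2018, Sep 3 2018

These are Mondays at 28- or 35-day spacing (28, 35, 28).
The pattern: 1st Monday of the month.
July 2018 — 1st Monday is Jul 2 2018.
1st Monday of August 2018: Aug 6 2018.
September 2018 — 1st Monday is Sep 3 2018.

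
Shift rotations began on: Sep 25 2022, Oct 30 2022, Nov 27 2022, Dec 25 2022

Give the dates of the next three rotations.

Jan 29 2023, Feb 26 2023, Mar 26 2023

These are Sundays with 35, 28, 28-day gaps.
Each is the final Sunday of its month — Oct 30 2022 is past the 28th, so '4th Sunday' doesn't fit.
January 2023 ends with Sunday Jan 29 2023.
February 2023 ends with Sunday Feb 26 2023.
Last Sunday of March 2023: Mar 26 2023.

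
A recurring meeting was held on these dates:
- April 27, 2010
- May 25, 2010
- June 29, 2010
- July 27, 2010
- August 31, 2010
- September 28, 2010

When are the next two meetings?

October 26, 2010; November 30, 2010

All Tuesdays; the gaps (28, 35, 28, 35, 28) vary with month length.
This is the last Tuesday of each month.
October 2010 ends with Tuesday October 26, 2010.
November 2010 ends with Tuesday November 30, 2010.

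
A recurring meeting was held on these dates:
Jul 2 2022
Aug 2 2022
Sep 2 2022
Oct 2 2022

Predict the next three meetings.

Gaps: 31, 31, 30 days — not constant. Every event is on the 2nd of the month.
Pattern: the 2nd of each month.
November 2022: Nov 2 2022.
December 2022: Dec 2 2022.
January 2023: Jan 2 2023.

Nov 2 2022, Dec 2 2022, Jan 2 2023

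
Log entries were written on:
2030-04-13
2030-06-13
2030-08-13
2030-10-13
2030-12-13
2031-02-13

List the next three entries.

2031-04-13, 2031-06-13, 2031-08-13

Each date is the 13th; the gaps (61, 61, 61, 61, 62) track the month lengths.
The rule is the 13th of every 2 months.
Next: April 2031 → 2031-04-13.
June 2031: 2031-06-13.
August 2031: 2031-08-13.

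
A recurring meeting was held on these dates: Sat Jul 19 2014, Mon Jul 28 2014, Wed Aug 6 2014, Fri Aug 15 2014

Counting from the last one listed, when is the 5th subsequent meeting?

Every event comes 9 days after the last (9, 9, 9).
Fri Aug 15 2014 + 9 days = Sun Aug 24 2014.
Sun Aug 24 2014 + 9 days = Tue Sep 2 2014.
Tue Sep 2 2014 + 9 days = Thu Sep 11 2014.
Thu Sep 11 2014 + 9 days = Sat Sep 20 2014.
Sat Sep 20 2014 + 9 days = Mon Sep 29 2014.

Mon Sep 29 2014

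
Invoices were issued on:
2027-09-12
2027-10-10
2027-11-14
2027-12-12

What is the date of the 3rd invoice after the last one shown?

All dates are Sundays, 28, 35, 28 days apart.
Specifically, the 2nd Sunday of each month.
January 2028 — 2nd Sunday is 2028-01-09.
February 2028 — 2nd Sunday is 2028-02-13.
2nd Sunday of March 2028: 2028-03-12.

2028-03-12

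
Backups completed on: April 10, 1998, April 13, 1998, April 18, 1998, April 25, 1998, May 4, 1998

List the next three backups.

Intervals are 3, 5, 7, 9 days — an arithmetic progression with common difference 2.
Next gap: 11 days. May 4, 1998 + 11 days = May 15, 1998.
Next gap: 13 days. May 15, 1998 + 13 days = May 28, 1998.
Next gap: 15 days. May 28, 1998 + 15 days = June 12, 1998.

May 15, 1998; May 28, 1998; June 12, 1998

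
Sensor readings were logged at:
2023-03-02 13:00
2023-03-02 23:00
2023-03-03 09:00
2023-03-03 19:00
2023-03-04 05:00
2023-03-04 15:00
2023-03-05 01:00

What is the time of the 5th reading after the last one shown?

2023-03-07 03:00

The interval is a steady 10 hours (10, 10, 10, 10, 10, 10).
2023-03-05 01:00 + 10 h = 2023-03-05 11:00.
2023-03-05 11:00 + 10 h = 2023-03-05 21:00.
2023-03-05 21:00 + 10 h = 2023-03-06 07:00.
2023-03-06 07:00 + 10 h = 2023-03-06 17:00.
2023-03-06 17:00 + 10 h = 2023-03-07 03:00.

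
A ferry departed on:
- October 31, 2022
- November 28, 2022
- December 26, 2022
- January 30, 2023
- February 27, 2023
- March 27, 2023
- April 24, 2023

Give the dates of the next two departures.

May 29, 2023; June 26, 2023

All Mondays; the gaps (28, 28, 35, 28, 28, 28) vary with month length.
This is the last Monday of each month.
May 2023 ends with Monday May 29, 2023.
June 2023 ends with Monday June 26, 2023.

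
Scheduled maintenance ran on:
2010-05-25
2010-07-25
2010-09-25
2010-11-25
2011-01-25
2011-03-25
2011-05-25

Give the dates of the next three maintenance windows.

The day-of-month is always 25 (61, 62, 61, 61, 59, 61 days between events).
So this recurs on the 25th of every 2 months.
July 2011: 2011-07-25.
Next: September 2011 → 2011-09-25.
November 2011: 2011-11-25.

2011-07-25, 2011-09-25, 2011-11-25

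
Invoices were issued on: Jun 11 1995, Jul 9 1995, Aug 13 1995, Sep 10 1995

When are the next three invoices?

Gaps: 28, 35, 28 days — a mix of 28 and 35. Every date is a Sunday.
Each is the 2nd Sunday of its month.
October 1995 — 2nd Sunday is Oct 8 1995.
November 1995 — 2nd Sunday is Nov 12 1995.
2nd Sunday of December 1995: Dec 10 1995.

Oct 8 1995, Nov 12 1995, Dec 10 1995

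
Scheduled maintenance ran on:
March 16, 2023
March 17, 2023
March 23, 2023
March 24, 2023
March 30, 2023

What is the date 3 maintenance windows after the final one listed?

April 7, 2023

The gap pattern 1, 6, 1, 6 repeats every 2 events.
These are the Thursdays and Fridays of each week.
The following Friday is March 31, 2023.
Next Thursday: April 6, 2023.
The following Friday is April 7, 2023.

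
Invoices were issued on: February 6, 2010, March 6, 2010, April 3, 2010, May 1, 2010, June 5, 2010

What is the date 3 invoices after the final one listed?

September 4, 2010

Gaps: 28, 28, 28, 35 days — a mix of 28 and 35. Every date is a Saturday.
Each is the 1st Saturday of its month.
1st Saturday of July 2010: July 3, 2010.
August 2010 — 1st Saturday is August 7, 2010.
1st Saturday of September 2010: September 4, 2010.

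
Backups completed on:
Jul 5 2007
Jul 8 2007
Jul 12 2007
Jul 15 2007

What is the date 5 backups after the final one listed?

Aug 2 2007

The gap pattern 3, 4, 3 repeats every 2 events.
These are the Thursdays and Sundays of each week.
The following Thursday is Jul 19 2007.
The following Sunday is Jul 22 2007.
The following Thursday is Jul 26 2007.
The following Sunday is Jul 29 2007.
Next Thursday: Aug 2 2007.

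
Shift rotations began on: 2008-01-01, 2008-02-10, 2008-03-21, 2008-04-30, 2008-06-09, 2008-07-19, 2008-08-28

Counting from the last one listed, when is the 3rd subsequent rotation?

Every event comes 40 days after the last (40, 40, 40, 40, 40, 40).
2008-08-28 + 40 days = 2008-10-07.
2008-10-07 + 40 days = 2008-11-16.
2008-11-16 + 40 days = 2008-12-26.

2008-12-26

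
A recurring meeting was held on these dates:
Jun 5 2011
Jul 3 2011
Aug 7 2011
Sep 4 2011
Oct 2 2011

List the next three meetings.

Gaps: 28, 35, 28, 28 days — a mix of 28 and 35. Every date is a Sunday.
Each is the 1st Sunday of its month.
1st Sunday of November 2011: Nov 6 2011.
1st Sunday of December 2011: Dec 4 2011.
1st Sunday of January 2012: Jan 1 2012.

Nov 6 2011, Dec 4 2011, Jan 1 2012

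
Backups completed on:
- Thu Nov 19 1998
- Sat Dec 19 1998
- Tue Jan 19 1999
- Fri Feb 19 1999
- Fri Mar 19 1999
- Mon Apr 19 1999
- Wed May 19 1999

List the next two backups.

Each date is the 19th; the gaps (30, 31, 31, 28, 31, 30) track the month lengths.
The rule is the 19th of each month.
Next: June 1999 → Sat Jun 19 1999.
July 1999: Mon Jul 19 1999.

Sat Jun 19 1999, Mon Jul 19 1999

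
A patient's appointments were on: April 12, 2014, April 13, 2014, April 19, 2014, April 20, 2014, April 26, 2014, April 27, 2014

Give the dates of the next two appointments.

Gaps: 1, 6, 1, 6, 1 days — not constant, but cyclic with period 2.
The events fall on every Saturday and Sunday.
The following Saturday is May 3, 2014.
Next Sunday: May 4, 2014.

May 3, 2014; May 4, 2014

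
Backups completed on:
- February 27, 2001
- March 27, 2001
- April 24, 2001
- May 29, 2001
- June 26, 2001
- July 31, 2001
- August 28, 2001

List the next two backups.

September 25, 2001; October 30, 2001

These are Tuesdays with 28, 28, 35, 28, 35, 28-day gaps.
Each is the final Tuesday of its month — May 29, 2001 is past the 28th, so '4th Tuesday' doesn't fit.
September 2001 ends with Tuesday September 25, 2001.
Last Tuesday of October 2001: October 30, 2001.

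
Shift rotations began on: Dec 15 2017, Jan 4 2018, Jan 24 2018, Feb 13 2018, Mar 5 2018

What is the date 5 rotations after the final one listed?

The spacing is 20, 20, 20, 20 days — always 20 days.
Mar 5 2018 + 20 days = Mar 25 2018.
Mar 25 2018 + 20 days = Apr 14 2018.
Apr 14 2018 + 20 days = May 4 2018.
May 4 2018 + 20 days = May 24 2018.
May 24 2018 + 20 days = Jun 13 2018.

Jun 13 2018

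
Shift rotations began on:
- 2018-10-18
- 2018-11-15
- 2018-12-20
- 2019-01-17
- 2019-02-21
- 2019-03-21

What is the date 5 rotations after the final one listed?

2019-08-15

These are Thursdays at 28- or 35-day spacing (28, 35, 28, 35, 28).
The pattern: 3rd Thursday of the month.
April 2019 — 3rd Thursday is 2019-04-18.
May 2019 — 3rd Thursday is 2019-05-16.
June 2019 — 3rd Thursday is 2019-06-20.
July 2019 — 3rd Thursday is 2019-07-18.
August 2019 — 3rd Thursday is 2019-08-15.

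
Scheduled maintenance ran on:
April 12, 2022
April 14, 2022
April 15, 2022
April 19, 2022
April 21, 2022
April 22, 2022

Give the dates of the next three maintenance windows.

April 26, 2022; April 28, 2022; April 29, 2022

Every event lands on a Tuesday or Thursday or Friday (gaps cycle 2, 1, 4, 2, 1).
So the schedule is: every Tuesday, Thursday and Friday.
The following Tuesday is April 26, 2022.
Next Thursday: April 28, 2022.
Next Friday: April 29, 2022.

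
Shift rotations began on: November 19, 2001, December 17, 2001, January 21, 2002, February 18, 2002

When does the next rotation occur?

March 18, 2002

These are Mondays at 28- or 35-day spacing (28, 35, 28).
The pattern: 3rd Monday of the month.
3rd Monday of March 2002: March 18, 2002.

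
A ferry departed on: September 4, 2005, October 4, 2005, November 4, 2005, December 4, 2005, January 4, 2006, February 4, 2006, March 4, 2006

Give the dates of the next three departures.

The day-of-month is always 4 (30, 31, 30, 31, 31, 28 days between events).
So this recurs on the 4th of each month.
Next: April 2006 → April 4, 2006.
May 2006: May 4, 2006.
Next: June 2006 → June 4, 2006.

April 4, 2006; May 4, 2006; June 4, 2006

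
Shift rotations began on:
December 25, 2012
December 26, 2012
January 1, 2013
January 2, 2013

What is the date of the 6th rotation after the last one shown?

January 23, 2013

Gaps: 1, 6, 1 days — not constant, but cyclic with period 2.
The events fall on every Tuesday and Wednesday.
The following Tuesday is January 8, 2013.
Next Wednesday: January 9, 2013.
Next Tuesday: January 15, 2013.
Next Wednesday: January 16, 2013.
Next Tuesday: January 22, 2013.
Next Wednesday: January 23, 2013.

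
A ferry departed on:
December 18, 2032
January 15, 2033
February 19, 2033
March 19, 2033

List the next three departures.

All dates are Saturdays, 28, 35, 28 days apart.
Specifically, the 3rd Saturday of each month.
3rd Saturday of April 2033: April 16, 2033.
3rd Saturday of May 2033: May 21, 2033.
3rd Saturday of June 2033: June 18, 2033.

April 16, 2033; May 21, 2033; June 18, 2033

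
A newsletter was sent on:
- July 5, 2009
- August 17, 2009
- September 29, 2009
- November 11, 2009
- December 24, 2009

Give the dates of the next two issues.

The spacing is 43, 43, 43, 43 days — always 43 days.
December 24, 2009 + 43 days = February 5, 2010.
February 5, 2010 + 43 days = March 20, 2010.

February 5, 2010; March 20, 2010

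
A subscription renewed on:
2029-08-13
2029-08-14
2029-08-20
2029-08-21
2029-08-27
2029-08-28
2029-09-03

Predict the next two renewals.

Gaps: 1, 6, 1, 6, 1, 6 days — not constant, but cyclic with period 2.
The events fall on every Monday and Tuesday.
Next Tuesday: 2029-09-04.
The following Monday is 2029-09-10.

2029-09-04, 2029-09-10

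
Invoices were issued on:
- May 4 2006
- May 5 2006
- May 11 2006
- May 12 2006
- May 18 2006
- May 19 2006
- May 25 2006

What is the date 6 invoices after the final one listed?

Jun 15 2006

The gap pattern 1, 6, 1, 6, 1, 6 repeats every 2 events.
These are the Thursdays and Fridays of each week.
Next Friday: May 26 2006.
The following Thursday is Jun 1 2006.
The following Friday is Jun 2 2006.
The following Thursday is Jun 8 2006.
Next Friday: Jun 9 2006.
The following Thursday is Jun 15 2006.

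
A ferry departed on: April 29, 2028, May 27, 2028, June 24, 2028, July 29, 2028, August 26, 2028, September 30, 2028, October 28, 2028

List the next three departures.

November 25, 2028; December 30, 2028; January 27, 2029

All Saturdays; the gaps (28, 28, 35, 28, 35, 28) vary with month length.
This is the last Saturday of each month.
Last Saturday of November 2028: November 25, 2028.
December 2028 ends with Saturday December 30, 2028.
January 2029 ends with Saturday January 27, 2029.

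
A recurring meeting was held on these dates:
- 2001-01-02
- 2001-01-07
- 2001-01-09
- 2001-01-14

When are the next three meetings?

2001-01-16, 2001-01-21, 2001-01-23

The gap pattern 5, 2, 5 repeats every 2 events.
These are the Tuesdays and Sundays of each week.
The following Tuesday is 2001-01-16.
Next Sunday: 2001-01-21.
Next Tuesday: 2001-01-23.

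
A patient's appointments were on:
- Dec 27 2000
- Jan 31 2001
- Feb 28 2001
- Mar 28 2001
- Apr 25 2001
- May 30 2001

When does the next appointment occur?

Jun 27 2001

Every date is a Wednesday; gaps 35, 28, 28, 28, 35 days.
Each is the last Wednesday of its month (at least one falls on the 29th or later, ruling out '4th Wednesday').
June 2001 ends with Wednesday Jun 27 2001.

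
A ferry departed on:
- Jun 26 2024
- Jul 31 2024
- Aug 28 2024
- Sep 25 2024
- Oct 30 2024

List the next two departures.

These are Wednesdays with 35, 28, 28, 35-day gaps.
Each is the final Wednesday of its month — Jul 31 2024 is past the 28th, so '4th Wednesday' doesn't fit.
Last Wednesday of November 2024: Nov 27 2024.
December 2024 ends with Wednesday Dec 25 2024.

Nov 27 2024, Dec 25 2024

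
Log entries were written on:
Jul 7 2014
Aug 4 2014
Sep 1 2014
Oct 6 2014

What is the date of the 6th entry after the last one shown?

Gaps: 28, 28, 35 days — a mix of 28 and 35. Every date is a Monday.
Each is the 1st Monday of its month.
November 2014 — 1st Monday is Nov 3 2014.
December 2014 — 1st Monday is Dec 1 2014.
January 2015 — 1st Monday is Jan 5 2015.
February 2015 — 1st Monday is Feb 2 2015.
March 2015 — 1st Monday is Mar 2 2015.
1st Monday of April 2015: Apr 6 2015.

Apr 6 2015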